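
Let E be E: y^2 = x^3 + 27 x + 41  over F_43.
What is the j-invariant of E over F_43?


Delta = -16(4 a^3 + 27 b^2) mod 43 = 8
-1728 * (4 a)^3 = -1728 * (4*27)^3 mod 43 = 42
j = 42 * 8^(-1) mod 43 = 16

j = 16 (mod 43)


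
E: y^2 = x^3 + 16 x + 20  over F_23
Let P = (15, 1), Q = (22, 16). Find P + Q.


P != Q, so use the chord formula.
s = (y2 - y1) / (x2 - x1) = (15) / (7) mod 23 = 12
x3 = s^2 - x1 - x2 mod 23 = 12^2 - 15 - 22 = 15
y3 = s (x1 - x3) - y1 mod 23 = 12 * (15 - 15) - 1 = 22

P + Q = (15, 22)


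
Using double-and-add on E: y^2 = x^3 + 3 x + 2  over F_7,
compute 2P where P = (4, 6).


k = 2 = 10_2 (binary, LSB first: 01)
Double-and-add from P = (4, 6):
  bit 0 = 0: acc unchanged = O
  bit 1 = 1: acc = O + (0, 4) = (0, 4)

2P = (0, 4)


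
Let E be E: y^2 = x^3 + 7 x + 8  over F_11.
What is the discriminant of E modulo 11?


4 a^3 + 27 b^2 = 4*7^3 + 27*8^2 = 1372 + 1728 = 3100
Delta = -16 * (3100) = -49600
Delta mod 11 = 10

Delta = 10 (mod 11)


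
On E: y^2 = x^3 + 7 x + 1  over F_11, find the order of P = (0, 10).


Compute successive multiples of P until we hit O:
  1P = (0, 10)
  2P = (4, 4)
  3P = (1, 8)
  4P = (3, 7)
  5P = (9, 10)
  6P = (2, 1)
  7P = (10, 2)
  8P = (10, 9)
  ... (continuing to 15P)
  15P = O

ord(P) = 15


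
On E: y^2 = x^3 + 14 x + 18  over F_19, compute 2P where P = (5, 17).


Doubling: s = (3 x1^2 + a) / (2 y1)
s = (3*5^2 + 14) / (2*17) mod 19 = 11
x3 = s^2 - 2 x1 mod 19 = 11^2 - 2*5 = 16
y3 = s (x1 - x3) - y1 mod 19 = 11 * (5 - 16) - 17 = 14

2P = (16, 14)


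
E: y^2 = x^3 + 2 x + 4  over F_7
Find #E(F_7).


For each x in F_7, count y with y^2 = x^3 + 2 x + 4 mod 7:
  x = 0: RHS = 4, y in [2, 5]  -> 2 point(s)
  x = 1: RHS = 0, y in [0]  -> 1 point(s)
  x = 2: RHS = 2, y in [3, 4]  -> 2 point(s)
  x = 3: RHS = 2, y in [3, 4]  -> 2 point(s)
  x = 6: RHS = 1, y in [1, 6]  -> 2 point(s)
Affine points: 9. Add the point at infinity: total = 10.

#E(F_7) = 10


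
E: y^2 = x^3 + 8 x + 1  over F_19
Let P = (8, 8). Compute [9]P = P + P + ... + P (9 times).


k = 9 = 1001_2 (binary, LSB first: 1001)
Double-and-add from P = (8, 8):
  bit 0 = 1: acc = O + (8, 8) = (8, 8)
  bit 1 = 0: acc unchanged = (8, 8)
  bit 2 = 0: acc unchanged = (8, 8)
  bit 3 = 1: acc = (8, 8) + (0, 18) = (9, 17)

9P = (9, 17)


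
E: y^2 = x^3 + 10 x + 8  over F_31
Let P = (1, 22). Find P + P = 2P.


Doubling: s = (3 x1^2 + a) / (2 y1)
s = (3*1^2 + 10) / (2*22) mod 31 = 1
x3 = s^2 - 2 x1 mod 31 = 1^2 - 2*1 = 30
y3 = s (x1 - x3) - y1 mod 31 = 1 * (1 - 30) - 22 = 11

2P = (30, 11)


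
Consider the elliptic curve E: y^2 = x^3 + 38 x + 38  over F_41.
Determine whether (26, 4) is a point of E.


Check whether y^2 = x^3 + 38 x + 38 (mod 41) for (x, y) = (26, 4).
LHS: y^2 = 4^2 mod 41 = 16
RHS: x^3 + 38 x + 38 = 26^3 + 38*26 + 38 mod 41 = 29
LHS != RHS

No, not on the curve


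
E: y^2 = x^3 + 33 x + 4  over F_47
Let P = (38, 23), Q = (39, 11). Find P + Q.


P != Q, so use the chord formula.
s = (y2 - y1) / (x2 - x1) = (35) / (1) mod 47 = 35
x3 = s^2 - x1 - x2 mod 47 = 35^2 - 38 - 39 = 20
y3 = s (x1 - x3) - y1 mod 47 = 35 * (38 - 20) - 23 = 43

P + Q = (20, 43)


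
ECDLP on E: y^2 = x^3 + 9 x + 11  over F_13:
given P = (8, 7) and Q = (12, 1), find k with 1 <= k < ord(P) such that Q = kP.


Enumerate multiples of P until we hit Q = (12, 1):
  1P = (8, 7)
  2P = (7, 12)
  3P = (10, 3)
  4P = (12, 1)
Match found at i = 4.

k = 4


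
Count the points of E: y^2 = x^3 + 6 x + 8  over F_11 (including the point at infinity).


For each x in F_11, count y with y^2 = x^3 + 6 x + 8 mod 11:
  x = 1: RHS = 4, y in [2, 9]  -> 2 point(s)
  x = 3: RHS = 9, y in [3, 8]  -> 2 point(s)
  x = 5: RHS = 9, y in [3, 8]  -> 2 point(s)
  x = 10: RHS = 1, y in [1, 10]  -> 2 point(s)
Affine points: 8. Add the point at infinity: total = 9.

#E(F_11) = 9


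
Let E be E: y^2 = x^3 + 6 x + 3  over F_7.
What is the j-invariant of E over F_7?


Delta = -16(4 a^3 + 27 b^2) mod 7 = 5
-1728 * (4 a)^3 = -1728 * (4*6)^3 mod 7 = 6
j = 6 * 5^(-1) mod 7 = 4

j = 4 (mod 7)


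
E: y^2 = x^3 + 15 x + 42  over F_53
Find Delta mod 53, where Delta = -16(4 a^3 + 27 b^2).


4 a^3 + 27 b^2 = 4*15^3 + 27*42^2 = 13500 + 47628 = 61128
Delta = -16 * (61128) = -978048
Delta mod 53 = 14

Delta = 14 (mod 53)


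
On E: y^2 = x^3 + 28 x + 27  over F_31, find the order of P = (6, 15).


Compute successive multiples of P until we hit O:
  1P = (6, 15)
  2P = (8, 9)
  3P = (26, 14)
  4P = (9, 27)
  5P = (1, 5)
  6P = (28, 3)
  7P = (16, 13)
  8P = (14, 30)
  ... (continuing to 40P)
  40P = O

ord(P) = 40


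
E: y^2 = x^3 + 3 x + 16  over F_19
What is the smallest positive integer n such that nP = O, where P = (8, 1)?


Compute successive multiples of P until we hit O:
  1P = (8, 1)
  2P = (14, 3)
  3P = (14, 16)
  4P = (8, 18)
  5P = O

ord(P) = 5


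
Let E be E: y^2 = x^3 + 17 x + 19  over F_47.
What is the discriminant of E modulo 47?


4 a^3 + 27 b^2 = 4*17^3 + 27*19^2 = 19652 + 9747 = 29399
Delta = -16 * (29399) = -470384
Delta mod 47 = 39

Delta = 39 (mod 47)


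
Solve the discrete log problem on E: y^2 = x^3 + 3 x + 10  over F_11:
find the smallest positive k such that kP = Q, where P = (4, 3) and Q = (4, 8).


Enumerate multiples of P until we hit Q = (4, 8):
  1P = (4, 3)
  2P = (1, 6)
  3P = (7, 0)
  4P = (1, 5)
  5P = (4, 8)
Match found at i = 5.

k = 5


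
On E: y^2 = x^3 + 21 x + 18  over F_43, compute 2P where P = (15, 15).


Doubling: s = (3 x1^2 + a) / (2 y1)
s = (3*15^2 + 21) / (2*15) mod 43 = 6
x3 = s^2 - 2 x1 mod 43 = 6^2 - 2*15 = 6
y3 = s (x1 - x3) - y1 mod 43 = 6 * (15 - 6) - 15 = 39

2P = (6, 39)


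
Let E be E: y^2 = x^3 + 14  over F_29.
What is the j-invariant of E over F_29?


Delta = -16(4 a^3 + 27 b^2) mod 29 = 8
-1728 * (4 a)^3 = -1728 * (4*0)^3 mod 29 = 0
j = 0 * 8^(-1) mod 29 = 0

j = 0 (mod 29)


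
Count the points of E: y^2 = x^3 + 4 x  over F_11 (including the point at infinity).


For each x in F_11, count y with y^2 = x^3 + 4 x + 0 mod 11:
  x = 0: RHS = 0, y in [0]  -> 1 point(s)
  x = 1: RHS = 5, y in [4, 7]  -> 2 point(s)
  x = 2: RHS = 5, y in [4, 7]  -> 2 point(s)
  x = 4: RHS = 3, y in [5, 6]  -> 2 point(s)
  x = 6: RHS = 9, y in [3, 8]  -> 2 point(s)
  x = 8: RHS = 5, y in [4, 7]  -> 2 point(s)
Affine points: 11. Add the point at infinity: total = 12.

#E(F_11) = 12


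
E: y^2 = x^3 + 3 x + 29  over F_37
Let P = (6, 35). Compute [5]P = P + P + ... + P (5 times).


k = 5 = 101_2 (binary, LSB first: 101)
Double-and-add from P = (6, 35):
  bit 0 = 1: acc = O + (6, 35) = (6, 35)
  bit 1 = 0: acc unchanged = (6, 35)
  bit 2 = 1: acc = (6, 35) + (36, 32) = (5, 13)

5P = (5, 13)


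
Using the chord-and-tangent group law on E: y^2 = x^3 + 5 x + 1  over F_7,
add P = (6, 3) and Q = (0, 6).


P != Q, so use the chord formula.
s = (y2 - y1) / (x2 - x1) = (3) / (1) mod 7 = 3
x3 = s^2 - x1 - x2 mod 7 = 3^2 - 6 - 0 = 3
y3 = s (x1 - x3) - y1 mod 7 = 3 * (6 - 3) - 3 = 6

P + Q = (3, 6)


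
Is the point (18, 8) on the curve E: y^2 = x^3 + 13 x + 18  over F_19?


Check whether y^2 = x^3 + 13 x + 18 (mod 19) for (x, y) = (18, 8).
LHS: y^2 = 8^2 mod 19 = 7
RHS: x^3 + 13 x + 18 = 18^3 + 13*18 + 18 mod 19 = 4
LHS != RHS

No, not on the curve


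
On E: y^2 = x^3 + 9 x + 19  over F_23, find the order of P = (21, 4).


Compute successive multiples of P until we hit O:
  1P = (21, 4)
  2P = (17, 18)
  3P = (3, 2)
  4P = (1, 11)
  5P = (9, 1)
  6P = (6, 17)
  7P = (22, 3)
  8P = (4, 2)
  ... (continuing to 20P)
  20P = O

ord(P) = 20


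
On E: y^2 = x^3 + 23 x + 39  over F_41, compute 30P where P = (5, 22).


k = 30 = 11110_2 (binary, LSB first: 01111)
Double-and-add from P = (5, 22):
  bit 0 = 0: acc unchanged = O
  bit 1 = 1: acc = O + (23, 5) = (23, 5)
  bit 2 = 1: acc = (23, 5) + (4, 20) = (32, 28)
  bit 3 = 1: acc = (32, 28) + (31, 11) = (21, 36)
  bit 4 = 1: acc = (21, 36) + (22, 0) = (23, 36)

30P = (23, 36)


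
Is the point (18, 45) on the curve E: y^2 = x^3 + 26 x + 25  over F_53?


Check whether y^2 = x^3 + 26 x + 25 (mod 53) for (x, y) = (18, 45).
LHS: y^2 = 45^2 mod 53 = 11
RHS: x^3 + 26 x + 25 = 18^3 + 26*18 + 25 mod 53 = 18
LHS != RHS

No, not on the curve


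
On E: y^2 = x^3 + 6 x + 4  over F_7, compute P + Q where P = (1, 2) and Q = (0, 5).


P != Q, so use the chord formula.
s = (y2 - y1) / (x2 - x1) = (3) / (6) mod 7 = 4
x3 = s^2 - x1 - x2 mod 7 = 4^2 - 1 - 0 = 1
y3 = s (x1 - x3) - y1 mod 7 = 4 * (1 - 1) - 2 = 5

P + Q = (1, 5)


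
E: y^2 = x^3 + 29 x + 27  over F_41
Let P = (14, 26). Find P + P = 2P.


Doubling: s = (3 x1^2 + a) / (2 y1)
s = (3*14^2 + 29) / (2*26) mod 41 = 30
x3 = s^2 - 2 x1 mod 41 = 30^2 - 2*14 = 11
y3 = s (x1 - x3) - y1 mod 41 = 30 * (14 - 11) - 26 = 23

2P = (11, 23)


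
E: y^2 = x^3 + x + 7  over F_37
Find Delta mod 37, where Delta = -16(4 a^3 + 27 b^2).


4 a^3 + 27 b^2 = 4*1^3 + 27*7^2 = 4 + 1323 = 1327
Delta = -16 * (1327) = -21232
Delta mod 37 = 6

Delta = 6 (mod 37)


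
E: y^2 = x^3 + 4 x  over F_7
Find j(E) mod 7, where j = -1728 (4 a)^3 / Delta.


Delta = -16(4 a^3 + 27 b^2) mod 7 = 6
-1728 * (4 a)^3 = -1728 * (4*4)^3 mod 7 = 1
j = 1 * 6^(-1) mod 7 = 6

j = 6 (mod 7)


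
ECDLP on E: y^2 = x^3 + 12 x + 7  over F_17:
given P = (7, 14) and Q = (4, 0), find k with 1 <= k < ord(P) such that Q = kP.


Enumerate multiples of P until we hit Q = (4, 0):
  1P = (7, 14)
  2P = (4, 0)
Match found at i = 2.

k = 2


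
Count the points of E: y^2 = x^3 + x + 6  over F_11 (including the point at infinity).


For each x in F_11, count y with y^2 = x^3 + 1 x + 6 mod 11:
  x = 2: RHS = 5, y in [4, 7]  -> 2 point(s)
  x = 3: RHS = 3, y in [5, 6]  -> 2 point(s)
  x = 5: RHS = 4, y in [2, 9]  -> 2 point(s)
  x = 7: RHS = 4, y in [2, 9]  -> 2 point(s)
  x = 8: RHS = 9, y in [3, 8]  -> 2 point(s)
  x = 10: RHS = 4, y in [2, 9]  -> 2 point(s)
Affine points: 12. Add the point at infinity: total = 13.

#E(F_11) = 13


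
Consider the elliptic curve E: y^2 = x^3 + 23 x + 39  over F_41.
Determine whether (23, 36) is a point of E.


Check whether y^2 = x^3 + 23 x + 39 (mod 41) for (x, y) = (23, 36).
LHS: y^2 = 36^2 mod 41 = 25
RHS: x^3 + 23 x + 39 = 23^3 + 23*23 + 39 mod 41 = 25
LHS = RHS

Yes, on the curve


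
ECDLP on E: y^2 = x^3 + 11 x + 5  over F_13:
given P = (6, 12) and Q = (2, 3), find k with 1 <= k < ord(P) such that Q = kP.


Enumerate multiples of P until we hit Q = (2, 3):
  1P = (6, 12)
  2P = (2, 10)
  3P = (2, 3)
Match found at i = 3.

k = 3


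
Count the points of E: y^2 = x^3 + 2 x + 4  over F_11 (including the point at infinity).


For each x in F_11, count y with y^2 = x^3 + 2 x + 4 mod 11:
  x = 0: RHS = 4, y in [2, 9]  -> 2 point(s)
  x = 2: RHS = 5, y in [4, 7]  -> 2 point(s)
  x = 3: RHS = 4, y in [2, 9]  -> 2 point(s)
  x = 6: RHS = 1, y in [1, 10]  -> 2 point(s)
  x = 7: RHS = 9, y in [3, 8]  -> 2 point(s)
  x = 8: RHS = 4, y in [2, 9]  -> 2 point(s)
  x = 9: RHS = 3, y in [5, 6]  -> 2 point(s)
  x = 10: RHS = 1, y in [1, 10]  -> 2 point(s)
Affine points: 16. Add the point at infinity: total = 17.

#E(F_11) = 17


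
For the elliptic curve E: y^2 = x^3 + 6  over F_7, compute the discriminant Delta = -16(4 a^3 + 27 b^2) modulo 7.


4 a^3 + 27 b^2 = 4*0^3 + 27*6^2 = 0 + 972 = 972
Delta = -16 * (972) = -15552
Delta mod 7 = 2

Delta = 2 (mod 7)


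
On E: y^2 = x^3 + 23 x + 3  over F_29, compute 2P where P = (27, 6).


Doubling: s = (3 x1^2 + a) / (2 y1)
s = (3*27^2 + 23) / (2*6) mod 29 = 15
x3 = s^2 - 2 x1 mod 29 = 15^2 - 2*27 = 26
y3 = s (x1 - x3) - y1 mod 29 = 15 * (27 - 26) - 6 = 9

2P = (26, 9)


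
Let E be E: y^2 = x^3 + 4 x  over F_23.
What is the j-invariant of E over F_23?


Delta = -16(4 a^3 + 27 b^2) mod 23 = 21
-1728 * (4 a)^3 = -1728 * (4*4)^3 mod 23 = 17
j = 17 * 21^(-1) mod 23 = 3

j = 3 (mod 23)


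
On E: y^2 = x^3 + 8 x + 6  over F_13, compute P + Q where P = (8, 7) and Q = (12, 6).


P != Q, so use the chord formula.
s = (y2 - y1) / (x2 - x1) = (12) / (4) mod 13 = 3
x3 = s^2 - x1 - x2 mod 13 = 3^2 - 8 - 12 = 2
y3 = s (x1 - x3) - y1 mod 13 = 3 * (8 - 2) - 7 = 11

P + Q = (2, 11)


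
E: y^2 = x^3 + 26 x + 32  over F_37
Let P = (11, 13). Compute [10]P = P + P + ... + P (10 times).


k = 10 = 1010_2 (binary, LSB first: 0101)
Double-and-add from P = (11, 13):
  bit 0 = 0: acc unchanged = O
  bit 1 = 1: acc = O + (3, 27) = (3, 27)
  bit 2 = 0: acc unchanged = (3, 27)
  bit 3 = 1: acc = (3, 27) + (16, 17) = (21, 21)

10P = (21, 21)


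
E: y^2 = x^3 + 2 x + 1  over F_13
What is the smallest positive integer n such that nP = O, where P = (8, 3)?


Compute successive multiples of P until we hit O:
  1P = (8, 3)
  2P = (1, 11)
  3P = (0, 12)
  4P = (2, 0)
  5P = (0, 1)
  6P = (1, 2)
  7P = (8, 10)
  8P = O

ord(P) = 8


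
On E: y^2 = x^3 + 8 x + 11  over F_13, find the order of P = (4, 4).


Compute successive multiples of P until we hit O:
  1P = (4, 4)
  2P = (2, 10)
  3P = (3, 6)
  4P = (10, 8)
  5P = (11, 0)
  6P = (10, 5)
  7P = (3, 7)
  8P = (2, 3)
  ... (continuing to 10P)
  10P = O

ord(P) = 10


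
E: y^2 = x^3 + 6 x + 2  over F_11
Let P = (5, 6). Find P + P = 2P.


Doubling: s = (3 x1^2 + a) / (2 y1)
s = (3*5^2 + 6) / (2*6) mod 11 = 4
x3 = s^2 - 2 x1 mod 11 = 4^2 - 2*5 = 6
y3 = s (x1 - x3) - y1 mod 11 = 4 * (5 - 6) - 6 = 1

2P = (6, 1)


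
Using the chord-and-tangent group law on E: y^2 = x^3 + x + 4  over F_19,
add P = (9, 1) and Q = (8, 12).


P != Q, so use the chord formula.
s = (y2 - y1) / (x2 - x1) = (11) / (18) mod 19 = 8
x3 = s^2 - x1 - x2 mod 19 = 8^2 - 9 - 8 = 9
y3 = s (x1 - x3) - y1 mod 19 = 8 * (9 - 9) - 1 = 18

P + Q = (9, 18)


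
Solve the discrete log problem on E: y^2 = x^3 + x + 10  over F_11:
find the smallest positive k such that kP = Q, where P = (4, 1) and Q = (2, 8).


Enumerate multiples of P until we hit Q = (2, 8):
  1P = (4, 1)
  2P = (1, 1)
  3P = (6, 10)
  4P = (2, 8)
Match found at i = 4.

k = 4


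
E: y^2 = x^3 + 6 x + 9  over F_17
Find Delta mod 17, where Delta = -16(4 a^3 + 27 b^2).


4 a^3 + 27 b^2 = 4*6^3 + 27*9^2 = 864 + 2187 = 3051
Delta = -16 * (3051) = -48816
Delta mod 17 = 8

Delta = 8 (mod 17)


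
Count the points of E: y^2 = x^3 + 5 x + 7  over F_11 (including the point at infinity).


For each x in F_11, count y with y^2 = x^3 + 5 x + 7 mod 11:
  x = 2: RHS = 3, y in [5, 6]  -> 2 point(s)
  x = 3: RHS = 5, y in [4, 7]  -> 2 point(s)
  x = 4: RHS = 3, y in [5, 6]  -> 2 point(s)
  x = 5: RHS = 3, y in [5, 6]  -> 2 point(s)
  x = 6: RHS = 0, y in [0]  -> 1 point(s)
  x = 7: RHS = 0, y in [0]  -> 1 point(s)
  x = 8: RHS = 9, y in [3, 8]  -> 2 point(s)
  x = 9: RHS = 0, y in [0]  -> 1 point(s)
  x = 10: RHS = 1, y in [1, 10]  -> 2 point(s)
Affine points: 15. Add the point at infinity: total = 16.

#E(F_11) = 16


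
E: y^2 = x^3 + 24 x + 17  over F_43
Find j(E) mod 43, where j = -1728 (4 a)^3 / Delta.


Delta = -16(4 a^3 + 27 b^2) mod 43 = 13
-1728 * (4 a)^3 = -1728 * (4*24)^3 mod 43 = 41
j = 41 * 13^(-1) mod 43 = 23

j = 23 (mod 43)


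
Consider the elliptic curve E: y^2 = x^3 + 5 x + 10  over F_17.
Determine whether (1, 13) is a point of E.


Check whether y^2 = x^3 + 5 x + 10 (mod 17) for (x, y) = (1, 13).
LHS: y^2 = 13^2 mod 17 = 16
RHS: x^3 + 5 x + 10 = 1^3 + 5*1 + 10 mod 17 = 16
LHS = RHS

Yes, on the curve


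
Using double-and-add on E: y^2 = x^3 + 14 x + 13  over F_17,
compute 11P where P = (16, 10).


k = 11 = 1011_2 (binary, LSB first: 1101)
Double-and-add from P = (16, 10):
  bit 0 = 1: acc = O + (16, 10) = (16, 10)
  bit 1 = 1: acc = (16, 10) + (2, 7) = (0, 8)
  bit 2 = 0: acc unchanged = (0, 8)
  bit 3 = 1: acc = (0, 8) + (8, 12) = (5, 15)

11P = (5, 15)


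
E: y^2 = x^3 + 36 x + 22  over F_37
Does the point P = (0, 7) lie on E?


Check whether y^2 = x^3 + 36 x + 22 (mod 37) for (x, y) = (0, 7).
LHS: y^2 = 7^2 mod 37 = 12
RHS: x^3 + 36 x + 22 = 0^3 + 36*0 + 22 mod 37 = 22
LHS != RHS

No, not on the curve


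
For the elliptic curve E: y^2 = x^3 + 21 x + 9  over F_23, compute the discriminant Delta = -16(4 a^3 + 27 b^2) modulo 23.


4 a^3 + 27 b^2 = 4*21^3 + 27*9^2 = 37044 + 2187 = 39231
Delta = -16 * (39231) = -627696
Delta mod 23 = 20

Delta = 20 (mod 23)


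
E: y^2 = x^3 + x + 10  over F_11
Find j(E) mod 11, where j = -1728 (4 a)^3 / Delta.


Delta = -16(4 a^3 + 27 b^2) mod 11 = 10
-1728 * (4 a)^3 = -1728 * (4*1)^3 mod 11 = 2
j = 2 * 10^(-1) mod 11 = 9

j = 9 (mod 11)


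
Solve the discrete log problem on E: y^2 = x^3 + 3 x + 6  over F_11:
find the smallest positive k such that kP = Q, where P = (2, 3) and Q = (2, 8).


Enumerate multiples of P until we hit Q = (2, 8):
  1P = (2, 3)
  2P = (5, 6)
  3P = (5, 5)
  4P = (2, 8)
Match found at i = 4.

k = 4


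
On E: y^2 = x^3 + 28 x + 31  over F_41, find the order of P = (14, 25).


Compute successive multiples of P until we hit O:
  1P = (14, 25)
  2P = (12, 39)
  3P = (23, 38)
  4P = (40, 24)
  5P = (26, 7)
  6P = (34, 5)
  7P = (35, 37)
  8P = (35, 4)
  ... (continuing to 15P)
  15P = O

ord(P) = 15


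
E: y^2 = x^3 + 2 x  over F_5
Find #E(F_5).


For each x in F_5, count y with y^2 = x^3 + 2 x + 0 mod 5:
  x = 0: RHS = 0, y in [0]  -> 1 point(s)
Affine points: 1. Add the point at infinity: total = 2.

#E(F_5) = 2


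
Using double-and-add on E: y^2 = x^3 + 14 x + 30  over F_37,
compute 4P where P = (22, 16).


k = 4 = 100_2 (binary, LSB first: 001)
Double-and-add from P = (22, 16):
  bit 0 = 0: acc unchanged = O
  bit 1 = 0: acc unchanged = O
  bit 2 = 1: acc = O + (31, 27) = (31, 27)

4P = (31, 27)


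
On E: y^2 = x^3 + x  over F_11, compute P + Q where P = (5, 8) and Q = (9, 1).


P != Q, so use the chord formula.
s = (y2 - y1) / (x2 - x1) = (4) / (4) mod 11 = 1
x3 = s^2 - x1 - x2 mod 11 = 1^2 - 5 - 9 = 9
y3 = s (x1 - x3) - y1 mod 11 = 1 * (5 - 9) - 8 = 10

P + Q = (9, 10)


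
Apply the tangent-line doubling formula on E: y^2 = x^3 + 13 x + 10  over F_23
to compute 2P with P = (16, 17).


Doubling: s = (3 x1^2 + a) / (2 y1)
s = (3*16^2 + 13) / (2*17) mod 23 = 2
x3 = s^2 - 2 x1 mod 23 = 2^2 - 2*16 = 18
y3 = s (x1 - x3) - y1 mod 23 = 2 * (16 - 18) - 17 = 2

2P = (18, 2)


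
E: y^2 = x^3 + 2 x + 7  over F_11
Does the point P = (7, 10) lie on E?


Check whether y^2 = x^3 + 2 x + 7 (mod 11) for (x, y) = (7, 10).
LHS: y^2 = 10^2 mod 11 = 1
RHS: x^3 + 2 x + 7 = 7^3 + 2*7 + 7 mod 11 = 1
LHS = RHS

Yes, on the curve


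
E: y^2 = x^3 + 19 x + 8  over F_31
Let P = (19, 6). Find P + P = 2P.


Doubling: s = (3 x1^2 + a) / (2 y1)
s = (3*19^2 + 19) / (2*6) mod 31 = 4
x3 = s^2 - 2 x1 mod 31 = 4^2 - 2*19 = 9
y3 = s (x1 - x3) - y1 mod 31 = 4 * (19 - 9) - 6 = 3

2P = (9, 3)


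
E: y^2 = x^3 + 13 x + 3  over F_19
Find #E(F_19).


For each x in F_19, count y with y^2 = x^3 + 13 x + 3 mod 19:
  x = 1: RHS = 17, y in [6, 13]  -> 2 point(s)
  x = 4: RHS = 5, y in [9, 10]  -> 2 point(s)
  x = 7: RHS = 0, y in [0]  -> 1 point(s)
  x = 8: RHS = 11, y in [7, 12]  -> 2 point(s)
  x = 12: RHS = 6, y in [5, 14]  -> 2 point(s)
  x = 15: RHS = 1, y in [1, 18]  -> 2 point(s)
  x = 17: RHS = 7, y in [8, 11]  -> 2 point(s)
Affine points: 13. Add the point at infinity: total = 14.

#E(F_19) = 14


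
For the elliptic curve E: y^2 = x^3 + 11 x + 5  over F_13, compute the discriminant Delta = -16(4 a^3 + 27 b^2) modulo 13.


4 a^3 + 27 b^2 = 4*11^3 + 27*5^2 = 5324 + 675 = 5999
Delta = -16 * (5999) = -95984
Delta mod 13 = 8

Delta = 8 (mod 13)


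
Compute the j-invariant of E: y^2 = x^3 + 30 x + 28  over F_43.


Delta = -16(4 a^3 + 27 b^2) mod 43 = 21
-1728 * (4 a)^3 = -1728 * (4*30)^3 mod 43 = 27
j = 27 * 21^(-1) mod 43 = 32

j = 32 (mod 43)


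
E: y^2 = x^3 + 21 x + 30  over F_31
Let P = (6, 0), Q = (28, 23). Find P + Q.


P != Q, so use the chord formula.
s = (y2 - y1) / (x2 - x1) = (23) / (22) mod 31 = 25
x3 = s^2 - x1 - x2 mod 31 = 25^2 - 6 - 28 = 2
y3 = s (x1 - x3) - y1 mod 31 = 25 * (6 - 2) - 0 = 7

P + Q = (2, 7)


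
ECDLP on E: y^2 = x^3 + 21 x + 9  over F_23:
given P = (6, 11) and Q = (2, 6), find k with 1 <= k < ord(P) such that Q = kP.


Enumerate multiples of P until we hit Q = (2, 6):
  1P = (6, 11)
  2P = (0, 20)
  3P = (2, 6)
Match found at i = 3.

k = 3


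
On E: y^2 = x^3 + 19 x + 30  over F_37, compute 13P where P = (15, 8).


k = 13 = 1101_2 (binary, LSB first: 1011)
Double-and-add from P = (15, 8):
  bit 0 = 1: acc = O + (15, 8) = (15, 8)
  bit 1 = 0: acc unchanged = (15, 8)
  bit 2 = 1: acc = (15, 8) + (0, 17) = (12, 5)
  bit 3 = 1: acc = (12, 5) + (36, 26) = (10, 6)

13P = (10, 6)


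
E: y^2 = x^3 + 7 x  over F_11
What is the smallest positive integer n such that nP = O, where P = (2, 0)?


Compute successive multiples of P until we hit O:
  1P = (2, 0)
  2P = O

ord(P) = 2


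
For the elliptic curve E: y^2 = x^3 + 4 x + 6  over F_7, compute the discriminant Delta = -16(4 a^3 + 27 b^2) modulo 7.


4 a^3 + 27 b^2 = 4*4^3 + 27*6^2 = 256 + 972 = 1228
Delta = -16 * (1228) = -19648
Delta mod 7 = 1

Delta = 1 (mod 7)


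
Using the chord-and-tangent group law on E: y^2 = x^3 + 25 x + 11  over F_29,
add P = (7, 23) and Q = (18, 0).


P != Q, so use the chord formula.
s = (y2 - y1) / (x2 - x1) = (6) / (11) mod 29 = 19
x3 = s^2 - x1 - x2 mod 29 = 19^2 - 7 - 18 = 17
y3 = s (x1 - x3) - y1 mod 29 = 19 * (7 - 17) - 23 = 19

P + Q = (17, 19)


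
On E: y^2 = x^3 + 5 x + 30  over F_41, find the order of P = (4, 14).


Compute successive multiples of P until we hit O:
  1P = (4, 14)
  2P = (29, 28)
  3P = (3, 21)
  4P = (1, 6)
  5P = (34, 29)
  6P = (34, 12)
  7P = (1, 35)
  8P = (3, 20)
  ... (continuing to 11P)
  11P = O

ord(P) = 11


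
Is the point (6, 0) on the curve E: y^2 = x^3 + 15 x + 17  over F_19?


Check whether y^2 = x^3 + 15 x + 17 (mod 19) for (x, y) = (6, 0).
LHS: y^2 = 0^2 mod 19 = 0
RHS: x^3 + 15 x + 17 = 6^3 + 15*6 + 17 mod 19 = 0
LHS = RHS

Yes, on the curve


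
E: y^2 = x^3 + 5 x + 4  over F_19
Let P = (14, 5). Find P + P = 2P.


Doubling: s = (3 x1^2 + a) / (2 y1)
s = (3*14^2 + 5) / (2*5) mod 19 = 8
x3 = s^2 - 2 x1 mod 19 = 8^2 - 2*14 = 17
y3 = s (x1 - x3) - y1 mod 19 = 8 * (14 - 17) - 5 = 9

2P = (17, 9)


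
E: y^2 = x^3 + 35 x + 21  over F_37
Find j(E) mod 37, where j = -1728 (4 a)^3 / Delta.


Delta = -16(4 a^3 + 27 b^2) mod 37 = 32
-1728 * (4 a)^3 = -1728 * (4*35)^3 mod 37 = 29
j = 29 * 32^(-1) mod 37 = 9

j = 9 (mod 37)


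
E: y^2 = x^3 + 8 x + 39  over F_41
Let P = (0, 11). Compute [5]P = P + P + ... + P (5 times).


k = 5 = 101_2 (binary, LSB first: 101)
Double-and-add from P = (0, 11):
  bit 0 = 1: acc = O + (0, 11) = (0, 11)
  bit 1 = 0: acc unchanged = (0, 11)
  bit 2 = 1: acc = (0, 11) + (17, 39) = (6, 37)

5P = (6, 37)


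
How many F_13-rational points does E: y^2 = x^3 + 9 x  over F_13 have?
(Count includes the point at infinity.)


For each x in F_13, count y with y^2 = x^3 + 9 x + 0 mod 13:
  x = 0: RHS = 0, y in [0]  -> 1 point(s)
  x = 1: RHS = 10, y in [6, 7]  -> 2 point(s)
  x = 2: RHS = 0, y in [0]  -> 1 point(s)
  x = 4: RHS = 9, y in [3, 10]  -> 2 point(s)
  x = 5: RHS = 1, y in [1, 12]  -> 2 point(s)
  x = 6: RHS = 10, y in [6, 7]  -> 2 point(s)
  x = 7: RHS = 3, y in [4, 9]  -> 2 point(s)
  x = 8: RHS = 12, y in [5, 8]  -> 2 point(s)
  x = 9: RHS = 4, y in [2, 11]  -> 2 point(s)
  x = 11: RHS = 0, y in [0]  -> 1 point(s)
  x = 12: RHS = 3, y in [4, 9]  -> 2 point(s)
Affine points: 19. Add the point at infinity: total = 20.

#E(F_13) = 20


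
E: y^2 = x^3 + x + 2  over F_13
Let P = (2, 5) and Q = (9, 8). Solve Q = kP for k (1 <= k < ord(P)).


Enumerate multiples of P until we hit Q = (9, 8):
  1P = (2, 5)
  2P = (9, 8)
Match found at i = 2.

k = 2


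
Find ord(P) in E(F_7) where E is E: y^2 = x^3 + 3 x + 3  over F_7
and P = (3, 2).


Compute successive multiples of P until we hit O:
  1P = (3, 2)
  2P = (3, 5)
  3P = O

ord(P) = 3


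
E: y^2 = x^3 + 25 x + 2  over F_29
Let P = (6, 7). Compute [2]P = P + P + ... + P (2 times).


k = 2 = 10_2 (binary, LSB first: 01)
Double-and-add from P = (6, 7):
  bit 0 = 0: acc unchanged = O
  bit 1 = 1: acc = O + (13, 28) = (13, 28)

2P = (13, 28)


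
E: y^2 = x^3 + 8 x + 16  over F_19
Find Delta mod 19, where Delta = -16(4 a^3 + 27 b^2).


4 a^3 + 27 b^2 = 4*8^3 + 27*16^2 = 2048 + 6912 = 8960
Delta = -16 * (8960) = -143360
Delta mod 19 = 14

Delta = 14 (mod 19)


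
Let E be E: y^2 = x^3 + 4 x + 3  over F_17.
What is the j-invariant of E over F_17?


Delta = -16(4 a^3 + 27 b^2) mod 17 = 6
-1728 * (4 a)^3 = -1728 * (4*4)^3 mod 17 = 11
j = 11 * 6^(-1) mod 17 = 16

j = 16 (mod 17)


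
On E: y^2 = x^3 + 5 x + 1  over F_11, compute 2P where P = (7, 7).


Doubling: s = (3 x1^2 + a) / (2 y1)
s = (3*7^2 + 5) / (2*7) mod 11 = 3
x3 = s^2 - 2 x1 mod 11 = 3^2 - 2*7 = 6
y3 = s (x1 - x3) - y1 mod 11 = 3 * (7 - 6) - 7 = 7

2P = (6, 7)


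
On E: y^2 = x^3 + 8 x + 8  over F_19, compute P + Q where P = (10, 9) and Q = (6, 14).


P != Q, so use the chord formula.
s = (y2 - y1) / (x2 - x1) = (5) / (15) mod 19 = 13
x3 = s^2 - x1 - x2 mod 19 = 13^2 - 10 - 6 = 1
y3 = s (x1 - x3) - y1 mod 19 = 13 * (10 - 1) - 9 = 13

P + Q = (1, 13)


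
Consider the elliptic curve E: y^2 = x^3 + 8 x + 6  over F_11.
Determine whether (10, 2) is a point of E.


Check whether y^2 = x^3 + 8 x + 6 (mod 11) for (x, y) = (10, 2).
LHS: y^2 = 2^2 mod 11 = 4
RHS: x^3 + 8 x + 6 = 10^3 + 8*10 + 6 mod 11 = 8
LHS != RHS

No, not on the curve


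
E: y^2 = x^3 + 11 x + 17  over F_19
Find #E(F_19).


For each x in F_19, count y with y^2 = x^3 + 11 x + 17 mod 19:
  x = 0: RHS = 17, y in [6, 13]  -> 2 point(s)
  x = 2: RHS = 9, y in [3, 16]  -> 2 point(s)
  x = 3: RHS = 1, y in [1, 18]  -> 2 point(s)
  x = 4: RHS = 11, y in [7, 12]  -> 2 point(s)
  x = 5: RHS = 7, y in [8, 11]  -> 2 point(s)
  x = 7: RHS = 0, y in [0]  -> 1 point(s)
  x = 8: RHS = 9, y in [3, 16]  -> 2 point(s)
  x = 9: RHS = 9, y in [3, 16]  -> 2 point(s)
  x = 10: RHS = 6, y in [5, 14]  -> 2 point(s)
  x = 11: RHS = 6, y in [5, 14]  -> 2 point(s)
  x = 13: RHS = 1, y in [1, 18]  -> 2 point(s)
  x = 15: RHS = 4, y in [2, 17]  -> 2 point(s)
  x = 17: RHS = 6, y in [5, 14]  -> 2 point(s)
  x = 18: RHS = 5, y in [9, 10]  -> 2 point(s)
Affine points: 27. Add the point at infinity: total = 28.

#E(F_19) = 28


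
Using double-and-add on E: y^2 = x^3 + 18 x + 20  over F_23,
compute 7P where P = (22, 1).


k = 7 = 111_2 (binary, LSB first: 111)
Double-and-add from P = (22, 1):
  bit 0 = 1: acc = O + (22, 1) = (22, 1)
  bit 1 = 1: acc = (22, 1) + (3, 3) = (4, 8)
  bit 2 = 1: acc = (4, 8) + (10, 2) = (10, 21)

7P = (10, 21)


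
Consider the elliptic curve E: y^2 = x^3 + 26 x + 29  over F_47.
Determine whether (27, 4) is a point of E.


Check whether y^2 = x^3 + 26 x + 29 (mod 47) for (x, y) = (27, 4).
LHS: y^2 = 4^2 mod 47 = 16
RHS: x^3 + 26 x + 29 = 27^3 + 26*27 + 29 mod 47 = 16
LHS = RHS

Yes, on the curve


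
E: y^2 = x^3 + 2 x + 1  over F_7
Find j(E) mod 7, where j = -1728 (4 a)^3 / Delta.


Delta = -16(4 a^3 + 27 b^2) mod 7 = 1
-1728 * (4 a)^3 = -1728 * (4*2)^3 mod 7 = 1
j = 1 * 1^(-1) mod 7 = 1

j = 1 (mod 7)


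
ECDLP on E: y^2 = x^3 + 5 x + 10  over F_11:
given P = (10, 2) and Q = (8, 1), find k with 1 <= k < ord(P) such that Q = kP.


Enumerate multiples of P until we hit Q = (8, 1):
  1P = (10, 2)
  2P = (6, 6)
  3P = (7, 6)
  4P = (8, 10)
  5P = (9, 5)
  6P = (1, 4)
  7P = (1, 7)
  8P = (9, 6)
  9P = (8, 1)
Match found at i = 9.

k = 9


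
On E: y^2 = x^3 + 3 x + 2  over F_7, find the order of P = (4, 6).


Compute successive multiples of P until we hit O:
  1P = (4, 6)
  2P = (0, 4)
  3P = (5, 4)
  4P = (2, 4)
  5P = (2, 3)
  6P = (5, 3)
  7P = (0, 3)
  8P = (4, 1)
  ... (continuing to 9P)
  9P = O

ord(P) = 9


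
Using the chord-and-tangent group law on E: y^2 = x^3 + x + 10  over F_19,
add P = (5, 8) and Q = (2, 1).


P != Q, so use the chord formula.
s = (y2 - y1) / (x2 - x1) = (12) / (16) mod 19 = 15
x3 = s^2 - x1 - x2 mod 19 = 15^2 - 5 - 2 = 9
y3 = s (x1 - x3) - y1 mod 19 = 15 * (5 - 9) - 8 = 8

P + Q = (9, 8)


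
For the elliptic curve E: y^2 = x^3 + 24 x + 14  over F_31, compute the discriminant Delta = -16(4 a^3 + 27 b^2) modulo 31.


4 a^3 + 27 b^2 = 4*24^3 + 27*14^2 = 55296 + 5292 = 60588
Delta = -16 * (60588) = -969408
Delta mod 31 = 24

Delta = 24 (mod 31)


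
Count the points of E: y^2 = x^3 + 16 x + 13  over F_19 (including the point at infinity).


For each x in F_19, count y with y^2 = x^3 + 16 x + 13 mod 19:
  x = 1: RHS = 11, y in [7, 12]  -> 2 point(s)
  x = 5: RHS = 9, y in [3, 16]  -> 2 point(s)
  x = 8: RHS = 7, y in [8, 11]  -> 2 point(s)
  x = 11: RHS = 0, y in [0]  -> 1 point(s)
  x = 13: RHS = 5, y in [9, 10]  -> 2 point(s)
  x = 14: RHS = 17, y in [6, 13]  -> 2 point(s)
  x = 17: RHS = 11, y in [7, 12]  -> 2 point(s)
Affine points: 13. Add the point at infinity: total = 14.

#E(F_19) = 14


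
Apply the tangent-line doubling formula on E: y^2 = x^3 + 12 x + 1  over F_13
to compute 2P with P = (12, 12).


Doubling: s = (3 x1^2 + a) / (2 y1)
s = (3*12^2 + 12) / (2*12) mod 13 = 12
x3 = s^2 - 2 x1 mod 13 = 12^2 - 2*12 = 3
y3 = s (x1 - x3) - y1 mod 13 = 12 * (12 - 3) - 12 = 5

2P = (3, 5)


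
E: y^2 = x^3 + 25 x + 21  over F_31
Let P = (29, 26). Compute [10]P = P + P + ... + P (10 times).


k = 10 = 1010_2 (binary, LSB first: 0101)
Double-and-add from P = (29, 26):
  bit 0 = 0: acc unchanged = O
  bit 1 = 1: acc = O + (18, 17) = (18, 17)
  bit 2 = 0: acc unchanged = (18, 17)
  bit 3 = 1: acc = (18, 17) + (19, 15) = (29, 5)

10P = (29, 5)


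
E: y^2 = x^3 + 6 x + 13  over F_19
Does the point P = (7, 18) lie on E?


Check whether y^2 = x^3 + 6 x + 13 (mod 19) for (x, y) = (7, 18).
LHS: y^2 = 18^2 mod 19 = 1
RHS: x^3 + 6 x + 13 = 7^3 + 6*7 + 13 mod 19 = 18
LHS != RHS

No, not on the curve


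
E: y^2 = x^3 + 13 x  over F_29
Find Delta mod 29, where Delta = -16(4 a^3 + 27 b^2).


4 a^3 + 27 b^2 = 4*13^3 + 27*0^2 = 8788 + 0 = 8788
Delta = -16 * (8788) = -140608
Delta mod 29 = 13

Delta = 13 (mod 29)


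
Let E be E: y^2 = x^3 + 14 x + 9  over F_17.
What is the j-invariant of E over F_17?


Delta = -16(4 a^3 + 27 b^2) mod 17 = 5
-1728 * (4 a)^3 = -1728 * (4*14)^3 mod 17 = 2
j = 2 * 5^(-1) mod 17 = 14

j = 14 (mod 17)


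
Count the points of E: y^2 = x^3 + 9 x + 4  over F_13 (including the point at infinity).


For each x in F_13, count y with y^2 = x^3 + 9 x + 4 mod 13:
  x = 0: RHS = 4, y in [2, 11]  -> 2 point(s)
  x = 1: RHS = 1, y in [1, 12]  -> 2 point(s)
  x = 2: RHS = 4, y in [2, 11]  -> 2 point(s)
  x = 4: RHS = 0, y in [0]  -> 1 point(s)
  x = 6: RHS = 1, y in [1, 12]  -> 2 point(s)
  x = 8: RHS = 3, y in [4, 9]  -> 2 point(s)
  x = 11: RHS = 4, y in [2, 11]  -> 2 point(s)
Affine points: 13. Add the point at infinity: total = 14.

#E(F_13) = 14


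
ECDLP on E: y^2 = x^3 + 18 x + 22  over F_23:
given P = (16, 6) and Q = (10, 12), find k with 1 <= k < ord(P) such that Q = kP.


Enumerate multiples of P until we hit Q = (10, 12):
  1P = (16, 6)
  2P = (9, 4)
  3P = (7, 13)
  4P = (6, 22)
  5P = (10, 12)
Match found at i = 5.

k = 5


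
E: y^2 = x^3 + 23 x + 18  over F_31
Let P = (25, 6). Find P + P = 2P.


Doubling: s = (3 x1^2 + a) / (2 y1)
s = (3*25^2 + 23) / (2*6) mod 31 = 29
x3 = s^2 - 2 x1 mod 31 = 29^2 - 2*25 = 16
y3 = s (x1 - x3) - y1 mod 31 = 29 * (25 - 16) - 6 = 7

2P = (16, 7)


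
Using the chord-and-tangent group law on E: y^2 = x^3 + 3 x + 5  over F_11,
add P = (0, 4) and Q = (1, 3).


P != Q, so use the chord formula.
s = (y2 - y1) / (x2 - x1) = (10) / (1) mod 11 = 10
x3 = s^2 - x1 - x2 mod 11 = 10^2 - 0 - 1 = 0
y3 = s (x1 - x3) - y1 mod 11 = 10 * (0 - 0) - 4 = 7

P + Q = (0, 7)


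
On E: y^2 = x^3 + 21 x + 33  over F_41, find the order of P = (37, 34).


Compute successive multiples of P until we hit O:
  1P = (37, 34)
  2P = (12, 39)
  3P = (15, 19)
  4P = (7, 20)
  5P = (22, 14)
  6P = (2, 40)
  7P = (3, 0)
  8P = (2, 1)
  ... (continuing to 14P)
  14P = O

ord(P) = 14


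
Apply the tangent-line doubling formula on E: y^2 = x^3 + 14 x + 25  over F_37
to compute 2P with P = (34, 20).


Doubling: s = (3 x1^2 + a) / (2 y1)
s = (3*34^2 + 14) / (2*20) mod 37 = 26
x3 = s^2 - 2 x1 mod 37 = 26^2 - 2*34 = 16
y3 = s (x1 - x3) - y1 mod 37 = 26 * (34 - 16) - 20 = 4

2P = (16, 4)


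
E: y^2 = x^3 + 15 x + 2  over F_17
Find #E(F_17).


For each x in F_17, count y with y^2 = x^3 + 15 x + 2 mod 17:
  x = 0: RHS = 2, y in [6, 11]  -> 2 point(s)
  x = 1: RHS = 1, y in [1, 16]  -> 2 point(s)
  x = 5: RHS = 15, y in [7, 10]  -> 2 point(s)
  x = 6: RHS = 2, y in [6, 11]  -> 2 point(s)
  x = 7: RHS = 8, y in [5, 12]  -> 2 point(s)
  x = 9: RHS = 16, y in [4, 13]  -> 2 point(s)
  x = 10: RHS = 13, y in [8, 9]  -> 2 point(s)
  x = 11: RHS = 2, y in [6, 11]  -> 2 point(s)
  x = 14: RHS = 15, y in [7, 10]  -> 2 point(s)
  x = 15: RHS = 15, y in [7, 10]  -> 2 point(s)
Affine points: 20. Add the point at infinity: total = 21.

#E(F_17) = 21


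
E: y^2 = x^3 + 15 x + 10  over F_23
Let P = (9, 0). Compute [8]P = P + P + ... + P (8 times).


k = 8 = 1000_2 (binary, LSB first: 0001)
Double-and-add from P = (9, 0):
  bit 0 = 0: acc unchanged = O
  bit 1 = 0: acc unchanged = O
  bit 2 = 0: acc unchanged = O
  bit 3 = 1: acc = O + O = O

8P = O


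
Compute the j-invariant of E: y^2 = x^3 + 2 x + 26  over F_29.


Delta = -16(4 a^3 + 27 b^2) mod 29 = 8
-1728 * (4 a)^3 = -1728 * (4*2)^3 mod 29 = 25
j = 25 * 8^(-1) mod 29 = 14

j = 14 (mod 29)


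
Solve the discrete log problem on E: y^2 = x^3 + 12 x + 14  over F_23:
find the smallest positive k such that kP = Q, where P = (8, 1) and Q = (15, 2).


Enumerate multiples of P until we hit Q = (15, 2):
  1P = (8, 1)
  2P = (15, 21)
  3P = (3, 10)
  4P = (18, 17)
  5P = (6, 16)
  6P = (2, 0)
  7P = (6, 7)
  8P = (18, 6)
  9P = (3, 13)
  10P = (15, 2)
Match found at i = 10.

k = 10


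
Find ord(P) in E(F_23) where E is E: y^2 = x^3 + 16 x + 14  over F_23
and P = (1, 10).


Compute successive multiples of P until we hit O:
  1P = (1, 10)
  2P = (10, 1)
  3P = (13, 2)
  4P = (12, 5)
  5P = (18, 4)
  6P = (5, 9)
  7P = (7, 3)
  8P = (17, 1)
  ... (continuing to 33P)
  33P = O

ord(P) = 33


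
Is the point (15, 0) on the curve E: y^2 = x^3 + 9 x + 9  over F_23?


Check whether y^2 = x^3 + 9 x + 9 (mod 23) for (x, y) = (15, 0).
LHS: y^2 = 0^2 mod 23 = 0
RHS: x^3 + 9 x + 9 = 15^3 + 9*15 + 9 mod 23 = 0
LHS = RHS

Yes, on the curve


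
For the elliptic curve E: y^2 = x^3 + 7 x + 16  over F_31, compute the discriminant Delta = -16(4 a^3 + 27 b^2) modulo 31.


4 a^3 + 27 b^2 = 4*7^3 + 27*16^2 = 1372 + 6912 = 8284
Delta = -16 * (8284) = -132544
Delta mod 31 = 12

Delta = 12 (mod 31)


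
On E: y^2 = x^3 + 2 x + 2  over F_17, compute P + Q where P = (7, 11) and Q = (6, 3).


P != Q, so use the chord formula.
s = (y2 - y1) / (x2 - x1) = (9) / (16) mod 17 = 8
x3 = s^2 - x1 - x2 mod 17 = 8^2 - 7 - 6 = 0
y3 = s (x1 - x3) - y1 mod 17 = 8 * (7 - 0) - 11 = 11

P + Q = (0, 11)


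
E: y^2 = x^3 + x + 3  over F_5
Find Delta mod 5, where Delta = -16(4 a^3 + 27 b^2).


4 a^3 + 27 b^2 = 4*1^3 + 27*3^2 = 4 + 243 = 247
Delta = -16 * (247) = -3952
Delta mod 5 = 3

Delta = 3 (mod 5)


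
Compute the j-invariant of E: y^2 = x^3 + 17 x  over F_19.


Delta = -16(4 a^3 + 27 b^2) mod 19 = 18
-1728 * (4 a)^3 = -1728 * (4*17)^3 mod 19 = 1
j = 1 * 18^(-1) mod 19 = 18

j = 18 (mod 19)


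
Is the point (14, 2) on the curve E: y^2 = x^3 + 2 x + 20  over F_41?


Check whether y^2 = x^3 + 2 x + 20 (mod 41) for (x, y) = (14, 2).
LHS: y^2 = 2^2 mod 41 = 4
RHS: x^3 + 2 x + 20 = 14^3 + 2*14 + 20 mod 41 = 4
LHS = RHS

Yes, on the curve


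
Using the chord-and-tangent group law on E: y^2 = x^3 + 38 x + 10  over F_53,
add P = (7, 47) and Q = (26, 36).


P != Q, so use the chord formula.
s = (y2 - y1) / (x2 - x1) = (42) / (19) mod 53 = 5
x3 = s^2 - x1 - x2 mod 53 = 5^2 - 7 - 26 = 45
y3 = s (x1 - x3) - y1 mod 53 = 5 * (7 - 45) - 47 = 28

P + Q = (45, 28)


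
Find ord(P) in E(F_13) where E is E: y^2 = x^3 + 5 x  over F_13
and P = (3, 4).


Compute successive multiples of P until we hit O:
  1P = (3, 4)
  2P = (10, 7)
  3P = (10, 6)
  4P = (3, 9)
  5P = O

ord(P) = 5


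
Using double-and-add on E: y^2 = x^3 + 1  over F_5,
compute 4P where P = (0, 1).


k = 4 = 100_2 (binary, LSB first: 001)
Double-and-add from P = (0, 1):
  bit 0 = 0: acc unchanged = O
  bit 1 = 0: acc unchanged = O
  bit 2 = 1: acc = O + (0, 1) = (0, 1)

4P = (0, 1)


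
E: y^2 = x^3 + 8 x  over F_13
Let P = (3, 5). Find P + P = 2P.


Doubling: s = (3 x1^2 + a) / (2 y1)
s = (3*3^2 + 8) / (2*5) mod 13 = 10
x3 = s^2 - 2 x1 mod 13 = 10^2 - 2*3 = 3
y3 = s (x1 - x3) - y1 mod 13 = 10 * (3 - 3) - 5 = 8

2P = (3, 8)


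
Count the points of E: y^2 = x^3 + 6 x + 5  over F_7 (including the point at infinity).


For each x in F_7, count y with y^2 = x^3 + 6 x + 5 mod 7:
  x = 2: RHS = 4, y in [2, 5]  -> 2 point(s)
  x = 3: RHS = 1, y in [1, 6]  -> 2 point(s)
  x = 4: RHS = 2, y in [3, 4]  -> 2 point(s)
Affine points: 6. Add the point at infinity: total = 7.

#E(F_7) = 7


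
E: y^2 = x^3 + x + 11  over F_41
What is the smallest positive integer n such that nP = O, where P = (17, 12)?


Compute successive multiples of P until we hit O:
  1P = (17, 12)
  2P = (11, 0)
  3P = (17, 29)
  4P = O

ord(P) = 4


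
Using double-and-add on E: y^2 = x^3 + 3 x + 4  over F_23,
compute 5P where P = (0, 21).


k = 5 = 101_2 (binary, LSB first: 101)
Double-and-add from P = (0, 21):
  bit 0 = 1: acc = O + (0, 21) = (0, 21)
  bit 1 = 0: acc unchanged = (0, 21)
  bit 2 = 1: acc = (0, 21) + (2, 8) = (0, 2)

5P = (0, 2)


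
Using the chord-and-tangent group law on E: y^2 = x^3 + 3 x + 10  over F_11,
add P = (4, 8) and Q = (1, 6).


P != Q, so use the chord formula.
s = (y2 - y1) / (x2 - x1) = (9) / (8) mod 11 = 8
x3 = s^2 - x1 - x2 mod 11 = 8^2 - 4 - 1 = 4
y3 = s (x1 - x3) - y1 mod 11 = 8 * (4 - 4) - 8 = 3

P + Q = (4, 3)


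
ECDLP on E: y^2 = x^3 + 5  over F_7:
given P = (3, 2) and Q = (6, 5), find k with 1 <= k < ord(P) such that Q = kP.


Enumerate multiples of P until we hit Q = (6, 5):
  1P = (3, 2)
  2P = (5, 2)
  3P = (6, 5)
Match found at i = 3.

k = 3


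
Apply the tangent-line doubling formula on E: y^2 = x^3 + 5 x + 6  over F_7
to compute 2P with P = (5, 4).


Doubling: s = (3 x1^2 + a) / (2 y1)
s = (3*5^2 + 5) / (2*4) mod 7 = 3
x3 = s^2 - 2 x1 mod 7 = 3^2 - 2*5 = 6
y3 = s (x1 - x3) - y1 mod 7 = 3 * (5 - 6) - 4 = 0

2P = (6, 0)


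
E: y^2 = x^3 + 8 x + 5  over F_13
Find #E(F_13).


For each x in F_13, count y with y^2 = x^3 + 8 x + 5 mod 13:
  x = 1: RHS = 1, y in [1, 12]  -> 2 point(s)
  x = 2: RHS = 3, y in [4, 9]  -> 2 point(s)
  x = 3: RHS = 4, y in [2, 11]  -> 2 point(s)
  x = 4: RHS = 10, y in [6, 7]  -> 2 point(s)
  x = 5: RHS = 1, y in [1, 12]  -> 2 point(s)
  x = 6: RHS = 9, y in [3, 10]  -> 2 point(s)
  x = 7: RHS = 1, y in [1, 12]  -> 2 point(s)
  x = 8: RHS = 9, y in [3, 10]  -> 2 point(s)
  x = 9: RHS = 0, y in [0]  -> 1 point(s)
  x = 12: RHS = 9, y in [3, 10]  -> 2 point(s)
Affine points: 19. Add the point at infinity: total = 20.

#E(F_13) = 20


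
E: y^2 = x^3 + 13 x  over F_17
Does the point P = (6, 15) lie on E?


Check whether y^2 = x^3 + 13 x + 0 (mod 17) for (x, y) = (6, 15).
LHS: y^2 = 15^2 mod 17 = 4
RHS: x^3 + 13 x + 0 = 6^3 + 13*6 + 0 mod 17 = 5
LHS != RHS

No, not on the curve


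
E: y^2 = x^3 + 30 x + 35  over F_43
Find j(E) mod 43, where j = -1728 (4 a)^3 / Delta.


Delta = -16(4 a^3 + 27 b^2) mod 43 = 42
-1728 * (4 a)^3 = -1728 * (4*30)^3 mod 43 = 27
j = 27 * 42^(-1) mod 43 = 16

j = 16 (mod 43)


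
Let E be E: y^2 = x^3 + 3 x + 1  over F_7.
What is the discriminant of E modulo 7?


4 a^3 + 27 b^2 = 4*3^3 + 27*1^2 = 108 + 27 = 135
Delta = -16 * (135) = -2160
Delta mod 7 = 3

Delta = 3 (mod 7)


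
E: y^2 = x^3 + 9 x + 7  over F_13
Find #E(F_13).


For each x in F_13, count y with y^2 = x^3 + 9 x + 7 mod 13:
  x = 1: RHS = 4, y in [2, 11]  -> 2 point(s)
  x = 3: RHS = 9, y in [3, 10]  -> 2 point(s)
  x = 4: RHS = 3, y in [4, 9]  -> 2 point(s)
  x = 6: RHS = 4, y in [2, 11]  -> 2 point(s)
  x = 7: RHS = 10, y in [6, 7]  -> 2 point(s)
  x = 12: RHS = 10, y in [6, 7]  -> 2 point(s)
Affine points: 12. Add the point at infinity: total = 13.

#E(F_13) = 13
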